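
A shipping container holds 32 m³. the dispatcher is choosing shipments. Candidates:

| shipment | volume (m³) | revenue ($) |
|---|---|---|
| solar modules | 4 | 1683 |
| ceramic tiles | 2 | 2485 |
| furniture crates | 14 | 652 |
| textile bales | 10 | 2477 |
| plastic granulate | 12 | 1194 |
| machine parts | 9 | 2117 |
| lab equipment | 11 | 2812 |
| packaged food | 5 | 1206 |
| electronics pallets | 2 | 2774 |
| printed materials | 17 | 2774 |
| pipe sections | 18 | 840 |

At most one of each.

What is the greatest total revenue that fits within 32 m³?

12742

Ranking by ratio (revenue/m³): electronics pallets 1387.00, ceramic tiles 1242.50, solar modules 420.75.
Filling by ratio: solar modules + ceramic tiles + textile bales + lab equipment + electronics pallets for 12231, with 3 m³ left unused.
The 11 m³ tied up in lab equipment is better spent on machine parts + packaged food — total rises to 12742 (32 m³).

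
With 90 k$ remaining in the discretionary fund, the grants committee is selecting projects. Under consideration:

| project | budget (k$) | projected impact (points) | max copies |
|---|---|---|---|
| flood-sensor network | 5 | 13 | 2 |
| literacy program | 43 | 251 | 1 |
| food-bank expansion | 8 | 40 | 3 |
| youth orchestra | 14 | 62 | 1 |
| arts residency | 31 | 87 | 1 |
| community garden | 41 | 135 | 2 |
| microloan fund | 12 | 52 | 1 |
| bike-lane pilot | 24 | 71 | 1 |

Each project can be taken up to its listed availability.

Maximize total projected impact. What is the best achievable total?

458

Density check — literacy program 5.84, food-bank expansion 5.00, youth orchestra 4.43, microloan fund 4.33 are the best per k$.
Filling by ratio: flood-sensor network + literacy program + 3×food-bank expansion + youth orchestra for 446, with 4 k$ left unused.
The 8 k$ tied up in food-bank expansion is better spent on microloan fund — total rises to 458 (90 k$).
Every other selection either busts 90 k$ or exceeds an availability limit or fails to beat 458.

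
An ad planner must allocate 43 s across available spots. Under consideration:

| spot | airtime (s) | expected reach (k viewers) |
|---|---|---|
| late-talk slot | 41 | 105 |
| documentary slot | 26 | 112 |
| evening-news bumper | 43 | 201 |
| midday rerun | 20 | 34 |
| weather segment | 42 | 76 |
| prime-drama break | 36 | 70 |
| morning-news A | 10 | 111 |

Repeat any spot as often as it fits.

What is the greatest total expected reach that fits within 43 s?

444

Taking 4×morning-news A: 40 s used, 444 in expected reach.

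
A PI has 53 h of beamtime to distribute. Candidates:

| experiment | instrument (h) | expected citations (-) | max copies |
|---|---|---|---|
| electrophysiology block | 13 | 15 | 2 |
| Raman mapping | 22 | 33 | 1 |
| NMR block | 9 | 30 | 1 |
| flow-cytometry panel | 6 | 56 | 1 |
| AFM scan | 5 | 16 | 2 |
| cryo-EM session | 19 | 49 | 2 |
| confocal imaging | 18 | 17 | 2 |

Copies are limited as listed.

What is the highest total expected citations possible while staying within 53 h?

184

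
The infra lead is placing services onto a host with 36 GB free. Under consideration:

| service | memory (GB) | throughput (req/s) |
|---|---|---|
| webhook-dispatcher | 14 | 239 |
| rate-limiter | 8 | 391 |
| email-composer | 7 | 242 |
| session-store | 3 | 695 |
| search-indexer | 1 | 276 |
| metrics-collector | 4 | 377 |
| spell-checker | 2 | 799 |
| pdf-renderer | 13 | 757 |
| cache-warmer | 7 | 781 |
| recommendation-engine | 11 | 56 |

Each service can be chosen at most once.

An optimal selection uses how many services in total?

6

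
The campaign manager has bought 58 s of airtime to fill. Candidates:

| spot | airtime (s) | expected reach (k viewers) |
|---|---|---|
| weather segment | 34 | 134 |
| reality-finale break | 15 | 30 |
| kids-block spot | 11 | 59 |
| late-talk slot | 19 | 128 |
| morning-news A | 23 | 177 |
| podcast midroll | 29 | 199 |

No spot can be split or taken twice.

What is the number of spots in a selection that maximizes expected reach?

Best achievable expected reach is 376.
For example morning-news A + podcast midroll achieves it, using 52 s.
All optima have 2 spots.

2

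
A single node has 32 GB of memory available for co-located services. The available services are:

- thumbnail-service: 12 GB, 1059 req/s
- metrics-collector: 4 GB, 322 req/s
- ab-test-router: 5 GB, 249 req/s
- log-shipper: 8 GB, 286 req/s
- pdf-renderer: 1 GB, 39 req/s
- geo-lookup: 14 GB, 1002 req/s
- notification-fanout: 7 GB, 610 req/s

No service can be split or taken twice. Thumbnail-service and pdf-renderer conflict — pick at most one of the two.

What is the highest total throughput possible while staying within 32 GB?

2383

Best packing: thumbnail-service + metrics-collector + geo-lookup — 30 GB, 2383 total.
Nothing else feasible within 32 GB beats 2383.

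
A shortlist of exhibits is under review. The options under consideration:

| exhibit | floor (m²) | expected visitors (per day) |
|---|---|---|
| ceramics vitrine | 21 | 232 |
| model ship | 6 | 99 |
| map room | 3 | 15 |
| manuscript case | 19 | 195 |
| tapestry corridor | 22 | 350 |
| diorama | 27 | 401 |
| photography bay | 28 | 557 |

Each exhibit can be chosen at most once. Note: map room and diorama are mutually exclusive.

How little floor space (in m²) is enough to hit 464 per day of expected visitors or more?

28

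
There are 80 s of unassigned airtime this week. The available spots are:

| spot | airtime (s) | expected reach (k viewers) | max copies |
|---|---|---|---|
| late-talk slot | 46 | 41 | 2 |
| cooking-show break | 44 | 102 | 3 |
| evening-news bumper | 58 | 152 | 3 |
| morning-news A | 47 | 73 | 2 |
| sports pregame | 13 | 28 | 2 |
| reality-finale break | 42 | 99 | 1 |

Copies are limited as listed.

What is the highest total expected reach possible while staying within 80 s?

180

Best packing: evening-news bumper + sports pregame — 71 s, 180 total.
Nothing else within 80 s beats 180.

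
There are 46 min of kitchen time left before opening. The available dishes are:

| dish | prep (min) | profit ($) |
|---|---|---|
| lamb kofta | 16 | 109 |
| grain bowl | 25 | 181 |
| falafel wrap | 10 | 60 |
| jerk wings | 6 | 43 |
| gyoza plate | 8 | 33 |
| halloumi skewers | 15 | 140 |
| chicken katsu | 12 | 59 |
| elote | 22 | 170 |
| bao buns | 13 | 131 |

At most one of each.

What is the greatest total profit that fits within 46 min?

Greedy by ratio would take falafel wrap + jerk wings + halloumi skewers + bao buns: 44 min used, total 374.
The 16 min tied up in falafel wrap and jerk wings is better spent on lamb kofta — total rises to 380 (44 min).

380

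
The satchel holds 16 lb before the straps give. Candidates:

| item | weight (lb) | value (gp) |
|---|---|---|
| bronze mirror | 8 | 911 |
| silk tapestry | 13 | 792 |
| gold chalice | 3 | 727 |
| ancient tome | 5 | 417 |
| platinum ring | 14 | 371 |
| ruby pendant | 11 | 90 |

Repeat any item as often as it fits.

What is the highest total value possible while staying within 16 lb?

3635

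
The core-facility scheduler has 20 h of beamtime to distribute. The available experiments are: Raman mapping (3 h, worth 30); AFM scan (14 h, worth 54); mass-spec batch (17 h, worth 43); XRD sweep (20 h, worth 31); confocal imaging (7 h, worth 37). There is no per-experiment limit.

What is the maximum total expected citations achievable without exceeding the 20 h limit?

180

6×Raman mapping uses 18 of the 20 h and totals 180.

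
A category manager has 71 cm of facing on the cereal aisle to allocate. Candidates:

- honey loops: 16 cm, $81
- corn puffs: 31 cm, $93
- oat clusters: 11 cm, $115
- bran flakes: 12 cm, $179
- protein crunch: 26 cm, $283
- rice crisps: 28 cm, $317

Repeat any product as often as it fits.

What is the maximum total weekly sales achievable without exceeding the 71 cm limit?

Density check — bran flakes 14.92, rice crisps 11.32, protein crunch 10.88 are the best per cm.
Best packing: oat clusters + 5×bran flakes — 71 cm, 1010 total.
No other feasible combination exceeds 1010.

1010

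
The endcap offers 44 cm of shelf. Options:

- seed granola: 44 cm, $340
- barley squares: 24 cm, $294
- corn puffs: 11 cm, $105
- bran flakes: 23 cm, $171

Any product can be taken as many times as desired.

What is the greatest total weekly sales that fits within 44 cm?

420

Filling by ratio: barley squares + corn puffs for 399, with 9 cm left unused.
Replace barley squares with 3×corn puffs: the trade gains 21 net, giving 420 at 44 cm.
That's the maximum — no swap from here does better than 420.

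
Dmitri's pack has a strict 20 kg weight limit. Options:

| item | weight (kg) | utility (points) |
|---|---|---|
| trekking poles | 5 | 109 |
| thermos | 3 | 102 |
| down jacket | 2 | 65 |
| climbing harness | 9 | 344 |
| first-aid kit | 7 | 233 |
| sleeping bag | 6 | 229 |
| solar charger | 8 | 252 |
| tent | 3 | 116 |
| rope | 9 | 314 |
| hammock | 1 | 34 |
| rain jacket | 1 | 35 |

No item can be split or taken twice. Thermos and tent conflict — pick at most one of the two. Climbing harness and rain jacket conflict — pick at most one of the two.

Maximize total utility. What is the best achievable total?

754

Taking down jacket + climbing harness + sleeping bag + tent: 20 kg used, 754 in utility.
Nothing else feasible within 20 kg beats 754.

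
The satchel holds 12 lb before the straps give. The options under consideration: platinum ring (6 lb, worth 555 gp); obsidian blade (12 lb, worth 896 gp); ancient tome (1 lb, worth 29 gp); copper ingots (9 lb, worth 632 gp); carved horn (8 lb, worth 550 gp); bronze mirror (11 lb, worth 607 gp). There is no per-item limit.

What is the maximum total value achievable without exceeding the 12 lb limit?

1110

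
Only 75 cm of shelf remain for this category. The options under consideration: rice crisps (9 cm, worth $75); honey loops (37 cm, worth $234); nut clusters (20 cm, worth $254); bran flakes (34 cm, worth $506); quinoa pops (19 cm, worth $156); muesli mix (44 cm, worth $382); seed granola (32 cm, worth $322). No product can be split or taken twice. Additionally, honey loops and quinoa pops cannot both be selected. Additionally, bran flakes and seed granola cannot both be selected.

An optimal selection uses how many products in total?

Optimal total is 916.
nut clusters + bran flakes + quinoa pops hits 916 at 73 cm.
All optima have 3 products.

3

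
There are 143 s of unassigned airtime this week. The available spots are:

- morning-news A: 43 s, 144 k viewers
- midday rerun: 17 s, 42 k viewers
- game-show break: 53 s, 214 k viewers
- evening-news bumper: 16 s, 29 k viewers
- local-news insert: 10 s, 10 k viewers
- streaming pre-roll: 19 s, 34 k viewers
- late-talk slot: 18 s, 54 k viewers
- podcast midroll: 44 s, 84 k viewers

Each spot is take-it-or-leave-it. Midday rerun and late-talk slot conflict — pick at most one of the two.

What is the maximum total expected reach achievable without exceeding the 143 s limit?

456

Best packing: morning-news A + game-show break + local-news insert + streaming pre-roll + late-talk slot — 143 s, 456 total.
Every other selection either busts 143 s or breaks a pairing rule or fails to beat 456.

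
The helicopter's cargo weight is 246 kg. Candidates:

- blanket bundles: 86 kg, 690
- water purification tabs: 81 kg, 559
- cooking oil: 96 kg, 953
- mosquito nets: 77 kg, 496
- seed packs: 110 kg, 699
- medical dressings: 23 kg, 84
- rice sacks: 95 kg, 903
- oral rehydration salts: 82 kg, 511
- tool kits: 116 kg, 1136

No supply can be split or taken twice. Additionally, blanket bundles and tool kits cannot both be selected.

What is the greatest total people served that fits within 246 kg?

Ranking by ratio (people served/kg): cooking oil 9.93, tool kits 9.79, rice sacks 9.51.
Taking cooking oil + medical dressings + tool kits: 235 kg used, 2173 in people served.

2173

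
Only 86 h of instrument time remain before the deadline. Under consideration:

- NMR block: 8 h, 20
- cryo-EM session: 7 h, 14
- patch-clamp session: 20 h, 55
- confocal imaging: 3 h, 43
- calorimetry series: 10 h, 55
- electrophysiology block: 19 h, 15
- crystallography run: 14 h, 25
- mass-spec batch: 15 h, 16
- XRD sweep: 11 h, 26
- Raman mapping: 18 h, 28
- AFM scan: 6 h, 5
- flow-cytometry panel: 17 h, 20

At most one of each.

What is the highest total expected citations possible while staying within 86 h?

By expected citations per h: confocal imaging 14.33, calorimetry series 5.50, patch-clamp session 2.75, NMR block 2.50 lead.
A density-first pass picks NMR block + cryo-EM session + patch-clamp session + confocal imaging + calorimetry series + crystallography run + XRD sweep + AFM scan — 243 at 79 h.
Replace cryo-EM session and AFM scan with Raman mapping: the trade gains 9 net, giving 252 at 84 h.
Next best is cryo-EM session + patch-clamp session + confocal imaging + calorimetry series + crystallography run + XRD sweep + Raman mapping at 246 (83 h) — short by 6.

252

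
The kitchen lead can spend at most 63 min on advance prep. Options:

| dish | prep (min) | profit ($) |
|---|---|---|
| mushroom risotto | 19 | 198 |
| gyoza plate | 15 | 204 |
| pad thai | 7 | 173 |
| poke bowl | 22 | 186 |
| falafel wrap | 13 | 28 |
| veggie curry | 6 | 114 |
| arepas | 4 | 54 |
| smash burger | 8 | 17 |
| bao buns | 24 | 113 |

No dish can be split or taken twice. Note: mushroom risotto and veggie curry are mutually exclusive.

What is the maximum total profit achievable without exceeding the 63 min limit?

By profit per min: pad thai 24.71, veggie curry 19.00, gyoza plate 13.60 lead.
Best packing: mushroom risotto + gyoza plate + pad thai + poke bowl — 63 min, 761 total.
The closest alternative, gyoza plate + pad thai + poke bowl + veggie curry + arepas + smash burger, reaches only 748.

761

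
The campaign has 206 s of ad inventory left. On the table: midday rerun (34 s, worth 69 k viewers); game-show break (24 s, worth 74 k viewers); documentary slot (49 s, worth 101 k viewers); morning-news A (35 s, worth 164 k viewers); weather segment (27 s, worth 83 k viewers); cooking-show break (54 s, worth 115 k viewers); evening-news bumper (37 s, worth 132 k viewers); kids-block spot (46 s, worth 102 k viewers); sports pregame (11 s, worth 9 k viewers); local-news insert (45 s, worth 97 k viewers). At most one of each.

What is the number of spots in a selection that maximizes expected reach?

6

The maximum expected reach within 206 s is 624.
One optimal bundle: midday rerun + game-show break + morning-news A + weather segment + evening-news bumper + kids-block spot (203 s).
All optima have 6 spots.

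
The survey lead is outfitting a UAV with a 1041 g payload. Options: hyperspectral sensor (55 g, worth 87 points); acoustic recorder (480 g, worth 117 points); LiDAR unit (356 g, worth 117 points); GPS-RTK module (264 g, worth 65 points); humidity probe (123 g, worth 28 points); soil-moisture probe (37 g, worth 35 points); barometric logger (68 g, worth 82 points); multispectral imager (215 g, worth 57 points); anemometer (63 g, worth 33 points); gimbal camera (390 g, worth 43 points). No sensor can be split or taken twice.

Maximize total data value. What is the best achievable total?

447

Taking the top-ratio sensors first gives hyperspectral sensor + LiDAR unit + humidity probe + soil-moisture probe + barometric logger + multispectral imager + anemometer for 439 (917 g).
Dropping multispectral imager frees 215 g; slotting in GPS-RTK module (264 g) lifts the total to 447 at 966 g.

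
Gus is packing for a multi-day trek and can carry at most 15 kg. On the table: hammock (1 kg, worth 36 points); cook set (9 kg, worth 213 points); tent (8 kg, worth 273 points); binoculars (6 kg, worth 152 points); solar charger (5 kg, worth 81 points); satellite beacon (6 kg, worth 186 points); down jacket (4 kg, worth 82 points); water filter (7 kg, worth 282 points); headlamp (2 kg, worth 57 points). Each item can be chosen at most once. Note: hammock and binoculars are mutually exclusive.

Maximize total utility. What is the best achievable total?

Density check — water filter 40.29, hammock 36.00, tent 34.12 are the best per kg.
A density-first pass picks hammock + satellite beacon + water filter — 504 at 14 kg.
Replace hammock and satellite beacon with tent: the trade gains 51 net, giving 555 at 15 kg.
Every other selection either busts 15 kg or breaks a pairing rule or fails to beat 555.

555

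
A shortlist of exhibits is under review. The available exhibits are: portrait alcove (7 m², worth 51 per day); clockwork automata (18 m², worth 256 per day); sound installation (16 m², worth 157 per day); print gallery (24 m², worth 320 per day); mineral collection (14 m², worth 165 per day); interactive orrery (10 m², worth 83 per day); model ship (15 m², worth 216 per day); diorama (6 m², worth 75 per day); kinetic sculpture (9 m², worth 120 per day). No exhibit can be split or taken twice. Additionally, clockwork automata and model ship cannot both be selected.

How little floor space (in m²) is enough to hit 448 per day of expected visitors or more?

Minimise m² subject to total expected visitors ≥ 448.
clockwork automata + diorama + kinetic sculpture: 451 expected visitors at 33 m².
Any bundle with less than 33 m² falls short of 448.

33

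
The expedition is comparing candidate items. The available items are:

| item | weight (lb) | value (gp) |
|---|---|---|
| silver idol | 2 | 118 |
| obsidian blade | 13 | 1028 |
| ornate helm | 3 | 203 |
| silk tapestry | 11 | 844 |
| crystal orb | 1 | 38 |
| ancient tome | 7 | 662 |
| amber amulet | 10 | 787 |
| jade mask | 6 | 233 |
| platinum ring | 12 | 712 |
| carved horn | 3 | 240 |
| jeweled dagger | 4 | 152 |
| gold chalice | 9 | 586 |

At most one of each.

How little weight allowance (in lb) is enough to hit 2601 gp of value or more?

33

Minimise lb subject to total value ≥ 2601.
silver idol + obsidian blade + silk tapestry + ancient tome reaches 2652 using 33 lb.
No combination under 33 lb hits 2601.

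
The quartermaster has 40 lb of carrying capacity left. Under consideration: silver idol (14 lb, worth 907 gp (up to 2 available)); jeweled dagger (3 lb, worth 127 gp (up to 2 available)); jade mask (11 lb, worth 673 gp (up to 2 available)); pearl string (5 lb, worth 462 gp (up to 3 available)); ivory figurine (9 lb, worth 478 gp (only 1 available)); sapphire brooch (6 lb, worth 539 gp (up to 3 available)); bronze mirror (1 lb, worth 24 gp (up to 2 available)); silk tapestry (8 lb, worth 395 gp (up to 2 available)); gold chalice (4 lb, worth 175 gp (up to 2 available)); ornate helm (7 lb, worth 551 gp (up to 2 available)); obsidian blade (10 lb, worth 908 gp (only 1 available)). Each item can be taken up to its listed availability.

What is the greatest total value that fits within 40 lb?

3554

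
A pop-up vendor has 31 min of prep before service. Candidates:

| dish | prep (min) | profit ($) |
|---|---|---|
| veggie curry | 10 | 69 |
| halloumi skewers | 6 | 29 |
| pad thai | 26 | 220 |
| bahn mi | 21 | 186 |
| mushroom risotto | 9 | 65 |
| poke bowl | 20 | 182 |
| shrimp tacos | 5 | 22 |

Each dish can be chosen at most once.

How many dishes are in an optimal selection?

2

The maximum profit within 31 min is 255.
veggie curry + bahn mi hits 255 at 31 min.
All optima have 2 dishes.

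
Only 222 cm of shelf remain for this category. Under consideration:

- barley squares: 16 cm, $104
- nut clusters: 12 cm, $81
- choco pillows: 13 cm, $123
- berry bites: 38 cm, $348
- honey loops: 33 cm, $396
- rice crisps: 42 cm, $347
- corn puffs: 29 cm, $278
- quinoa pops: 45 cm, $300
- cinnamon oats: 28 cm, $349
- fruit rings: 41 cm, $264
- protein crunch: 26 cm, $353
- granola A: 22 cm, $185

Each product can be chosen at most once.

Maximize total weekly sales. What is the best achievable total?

2275

Density check — protein crunch 13.58, cinnamon oats 12.46, honey loops 12.00, corn puffs 9.59 are the best per cm.
Taking the top-ratio products first gives barley squares + nut clusters + choco pillows + berry bites + honey loops + corn puffs + cinnamon oats + protein crunch + granola A for 2217 (217 cm).
Dropping barley squares and granola A frees 38 cm; slotting in rice crisps (42 cm) lifts the total to 2275 at 221 cm.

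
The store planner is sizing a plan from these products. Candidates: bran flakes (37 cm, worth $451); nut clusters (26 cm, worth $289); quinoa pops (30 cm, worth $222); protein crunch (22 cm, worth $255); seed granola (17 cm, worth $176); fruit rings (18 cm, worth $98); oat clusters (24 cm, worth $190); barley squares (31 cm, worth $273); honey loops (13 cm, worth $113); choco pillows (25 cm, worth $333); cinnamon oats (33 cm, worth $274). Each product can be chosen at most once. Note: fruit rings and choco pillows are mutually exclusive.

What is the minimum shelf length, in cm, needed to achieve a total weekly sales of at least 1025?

84

Need the lightest bundle worth ≥ 1025.
bran flakes + protein crunch + choco pillows: 1039 weekly sales at 84 cm.
No combination under 84 cm hits 1025.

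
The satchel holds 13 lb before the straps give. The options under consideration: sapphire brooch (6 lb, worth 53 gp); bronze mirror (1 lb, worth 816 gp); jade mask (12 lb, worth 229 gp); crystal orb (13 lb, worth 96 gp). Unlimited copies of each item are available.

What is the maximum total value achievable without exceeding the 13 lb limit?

10608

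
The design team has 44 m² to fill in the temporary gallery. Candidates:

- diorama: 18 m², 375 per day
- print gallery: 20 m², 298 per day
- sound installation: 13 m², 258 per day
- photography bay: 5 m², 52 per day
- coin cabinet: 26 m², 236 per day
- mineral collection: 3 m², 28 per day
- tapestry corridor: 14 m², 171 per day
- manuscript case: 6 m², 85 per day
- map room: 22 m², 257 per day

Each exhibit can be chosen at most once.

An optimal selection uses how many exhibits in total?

4

The maximum expected visitors within 44 m² is 770.
For example diorama + sound installation + photography bay + manuscript case achieves it, using 42 m².
Every optimal selection uses 4 exhibits.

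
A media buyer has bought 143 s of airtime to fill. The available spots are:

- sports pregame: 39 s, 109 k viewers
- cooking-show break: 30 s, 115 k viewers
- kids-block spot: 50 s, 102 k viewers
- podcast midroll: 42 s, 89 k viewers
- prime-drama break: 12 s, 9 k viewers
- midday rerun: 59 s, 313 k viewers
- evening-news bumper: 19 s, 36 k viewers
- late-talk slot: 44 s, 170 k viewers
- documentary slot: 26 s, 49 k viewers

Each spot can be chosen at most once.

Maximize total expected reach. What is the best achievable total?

The ratio ordering already packs tightly: cooking-show break + midday rerun + late-talk slot, 133 s, 598.

598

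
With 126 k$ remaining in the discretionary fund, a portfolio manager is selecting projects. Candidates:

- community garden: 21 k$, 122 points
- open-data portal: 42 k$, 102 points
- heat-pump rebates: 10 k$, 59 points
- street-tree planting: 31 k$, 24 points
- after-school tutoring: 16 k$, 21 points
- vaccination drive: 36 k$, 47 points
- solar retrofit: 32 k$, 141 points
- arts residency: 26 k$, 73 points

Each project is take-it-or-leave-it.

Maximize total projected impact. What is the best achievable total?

445

The ratio heuristic lands on community garden + heat-pump rebates + after-school tutoring + solar retrofit + arts residency (416) but leaves 21 k$ idle.
Replace arts residency with open-data portal: the trade gains 29 net, giving 445 at 121 k$.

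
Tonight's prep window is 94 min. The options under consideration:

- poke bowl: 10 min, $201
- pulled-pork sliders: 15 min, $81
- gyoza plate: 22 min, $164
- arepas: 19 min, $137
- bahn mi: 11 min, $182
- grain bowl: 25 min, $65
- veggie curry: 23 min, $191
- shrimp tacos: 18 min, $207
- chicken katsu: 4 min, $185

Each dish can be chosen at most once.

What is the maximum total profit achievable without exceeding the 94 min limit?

1130

Taking poke bowl + gyoza plate + bahn mi + veggie curry + shrimp tacos + chicken katsu: 88 min used, 1130 in profit.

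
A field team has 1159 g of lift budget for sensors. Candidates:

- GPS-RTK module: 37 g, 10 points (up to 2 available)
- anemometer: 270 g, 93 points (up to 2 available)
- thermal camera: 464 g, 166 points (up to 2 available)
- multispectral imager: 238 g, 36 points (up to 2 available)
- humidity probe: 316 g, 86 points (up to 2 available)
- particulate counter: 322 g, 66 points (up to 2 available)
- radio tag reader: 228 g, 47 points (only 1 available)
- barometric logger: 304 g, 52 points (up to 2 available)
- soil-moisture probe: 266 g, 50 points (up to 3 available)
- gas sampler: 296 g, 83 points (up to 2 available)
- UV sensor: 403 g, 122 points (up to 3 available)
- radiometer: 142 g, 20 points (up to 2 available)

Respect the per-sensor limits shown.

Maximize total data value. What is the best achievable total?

381

The ratio heuristic lands on 2×GPS-RTK module + 2×thermal camera + radiometer (372) but leaves 15 g idle.
But anemometer + thermal camera + UV sensor fits in 1137 g and reaches 381.
The spare 22 g is too small for any remaining sensor, and no exchange beats 381.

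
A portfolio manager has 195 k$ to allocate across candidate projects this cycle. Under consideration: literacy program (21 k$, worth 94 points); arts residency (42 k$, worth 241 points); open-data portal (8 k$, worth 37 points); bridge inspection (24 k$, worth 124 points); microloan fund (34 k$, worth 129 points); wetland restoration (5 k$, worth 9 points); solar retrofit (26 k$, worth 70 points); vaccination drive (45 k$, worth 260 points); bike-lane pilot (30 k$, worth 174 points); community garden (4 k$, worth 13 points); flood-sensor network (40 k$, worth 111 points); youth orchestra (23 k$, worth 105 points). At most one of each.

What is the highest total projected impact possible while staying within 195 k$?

Best packing: literacy program + arts residency + open-data portal + bridge inspection + vaccination drive + bike-lane pilot + youth orchestra — 193 k$, 1035 total.

1035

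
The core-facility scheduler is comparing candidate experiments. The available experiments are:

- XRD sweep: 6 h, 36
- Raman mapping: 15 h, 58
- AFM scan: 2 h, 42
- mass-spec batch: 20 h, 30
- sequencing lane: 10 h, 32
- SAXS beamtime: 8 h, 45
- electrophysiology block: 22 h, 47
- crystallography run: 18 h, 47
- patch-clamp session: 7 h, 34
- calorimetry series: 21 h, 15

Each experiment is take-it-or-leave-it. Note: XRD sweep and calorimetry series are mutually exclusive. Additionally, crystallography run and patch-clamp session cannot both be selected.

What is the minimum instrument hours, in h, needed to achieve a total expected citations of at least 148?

Look for the lowest-instrument combination reaching 148.
XRD sweep + AFM scan + SAXS beamtime + patch-clamp session: 157 expected citations at 23 h.
Any bundle with less than 23 h falls short of 148.

23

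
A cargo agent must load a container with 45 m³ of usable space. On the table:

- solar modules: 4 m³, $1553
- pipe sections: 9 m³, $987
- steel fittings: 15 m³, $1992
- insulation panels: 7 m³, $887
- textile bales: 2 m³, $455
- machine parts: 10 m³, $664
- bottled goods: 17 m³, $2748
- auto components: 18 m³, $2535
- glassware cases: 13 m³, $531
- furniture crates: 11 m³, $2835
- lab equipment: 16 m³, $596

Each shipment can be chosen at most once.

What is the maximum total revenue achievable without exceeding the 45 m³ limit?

8578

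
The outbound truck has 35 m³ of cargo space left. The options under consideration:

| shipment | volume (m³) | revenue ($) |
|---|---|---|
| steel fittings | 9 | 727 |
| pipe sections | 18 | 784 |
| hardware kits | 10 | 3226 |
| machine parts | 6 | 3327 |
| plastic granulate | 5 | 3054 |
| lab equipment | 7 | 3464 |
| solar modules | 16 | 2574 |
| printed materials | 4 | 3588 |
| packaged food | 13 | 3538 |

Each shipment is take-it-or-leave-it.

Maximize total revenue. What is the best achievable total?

Filling by ratio: hardware kits + machine parts + plastic granulate + lab equipment + printed materials for 16659, with 3 m³ left unused.
Replace hardware kits with packaged food: the trade gains 312 net, giving 16971 at 35 m³.
Nothing else within 35 m³ beats 16971.

16971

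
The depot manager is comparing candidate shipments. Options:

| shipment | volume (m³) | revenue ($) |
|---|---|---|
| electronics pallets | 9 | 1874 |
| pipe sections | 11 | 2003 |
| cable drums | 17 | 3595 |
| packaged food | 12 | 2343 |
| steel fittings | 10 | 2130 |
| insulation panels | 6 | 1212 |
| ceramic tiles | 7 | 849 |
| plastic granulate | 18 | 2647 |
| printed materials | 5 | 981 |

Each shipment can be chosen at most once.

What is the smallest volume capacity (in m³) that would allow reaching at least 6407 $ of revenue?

Need the lightest bundle worth ≥ 6407.
Taking electronics pallets + cable drums + printed materials gives 6450 (≥ 6407) for 31 m³.
Below 31 m³ the best achievable stays under 6407.

31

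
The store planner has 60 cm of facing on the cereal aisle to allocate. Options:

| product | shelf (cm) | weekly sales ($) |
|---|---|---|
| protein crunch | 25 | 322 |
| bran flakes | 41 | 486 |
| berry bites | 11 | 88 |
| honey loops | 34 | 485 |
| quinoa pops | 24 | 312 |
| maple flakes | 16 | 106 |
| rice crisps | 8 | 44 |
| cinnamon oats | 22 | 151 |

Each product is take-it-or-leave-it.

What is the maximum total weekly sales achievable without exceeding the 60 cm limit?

807

Filling by ratio: honey loops + quinoa pops for 797, with 2 cm left unused.
The 24 cm tied up in quinoa pops is better spent on protein crunch — total rises to 807 (59 cm).
Next best is honey loops + quinoa pops at 797 (58 cm) — short by 10.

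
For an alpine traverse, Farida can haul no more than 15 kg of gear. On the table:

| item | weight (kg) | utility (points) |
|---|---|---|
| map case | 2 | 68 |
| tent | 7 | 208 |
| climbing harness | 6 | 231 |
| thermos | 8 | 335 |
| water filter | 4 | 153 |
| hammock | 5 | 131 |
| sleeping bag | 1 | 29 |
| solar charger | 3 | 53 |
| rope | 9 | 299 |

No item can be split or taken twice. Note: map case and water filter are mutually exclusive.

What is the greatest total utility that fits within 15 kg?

595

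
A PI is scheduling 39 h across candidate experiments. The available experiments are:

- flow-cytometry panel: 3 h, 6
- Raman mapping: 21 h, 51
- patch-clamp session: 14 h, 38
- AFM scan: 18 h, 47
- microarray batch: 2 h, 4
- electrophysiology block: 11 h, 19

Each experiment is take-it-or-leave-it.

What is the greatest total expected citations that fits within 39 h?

98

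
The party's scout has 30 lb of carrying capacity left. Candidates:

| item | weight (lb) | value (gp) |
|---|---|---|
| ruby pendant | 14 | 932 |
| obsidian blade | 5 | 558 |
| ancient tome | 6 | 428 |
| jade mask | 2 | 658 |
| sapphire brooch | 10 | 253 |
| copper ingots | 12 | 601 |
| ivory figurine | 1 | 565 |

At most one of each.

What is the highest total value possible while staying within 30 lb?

3141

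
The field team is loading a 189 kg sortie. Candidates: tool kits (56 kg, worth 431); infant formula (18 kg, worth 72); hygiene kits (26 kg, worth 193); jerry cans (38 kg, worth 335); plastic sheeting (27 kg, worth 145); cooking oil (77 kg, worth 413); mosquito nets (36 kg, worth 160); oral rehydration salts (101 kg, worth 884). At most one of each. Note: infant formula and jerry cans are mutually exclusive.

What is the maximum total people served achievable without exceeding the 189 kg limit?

Ranking by ratio (people served/kg): jerry cans 8.82, oral rehydration salts 8.75, tool kits 7.70.
Best packing: tool kits + hygiene kits + oral rehydration salts — 183 kg, 1508 total.
The spare 6 kg is too small for any remaining supply, and no feasible exchange beats 1508.

1508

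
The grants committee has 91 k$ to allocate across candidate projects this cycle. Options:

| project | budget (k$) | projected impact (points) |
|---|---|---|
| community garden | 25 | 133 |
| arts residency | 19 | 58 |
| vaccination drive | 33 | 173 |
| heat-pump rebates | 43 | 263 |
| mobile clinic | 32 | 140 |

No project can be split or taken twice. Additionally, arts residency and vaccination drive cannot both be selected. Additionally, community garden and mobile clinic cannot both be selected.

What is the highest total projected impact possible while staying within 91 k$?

454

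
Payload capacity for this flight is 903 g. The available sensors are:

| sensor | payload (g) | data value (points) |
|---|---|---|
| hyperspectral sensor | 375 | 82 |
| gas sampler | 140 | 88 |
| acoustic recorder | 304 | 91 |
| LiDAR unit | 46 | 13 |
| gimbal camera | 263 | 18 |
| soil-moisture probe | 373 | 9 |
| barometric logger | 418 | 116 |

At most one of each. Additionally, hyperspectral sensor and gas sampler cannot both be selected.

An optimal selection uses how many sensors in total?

Optimal total is 295.
For example gas sampler + acoustic recorder + barometric logger achieves it, using 862 g.
Any selection reaching 295 contains exactly 3 sensors.

3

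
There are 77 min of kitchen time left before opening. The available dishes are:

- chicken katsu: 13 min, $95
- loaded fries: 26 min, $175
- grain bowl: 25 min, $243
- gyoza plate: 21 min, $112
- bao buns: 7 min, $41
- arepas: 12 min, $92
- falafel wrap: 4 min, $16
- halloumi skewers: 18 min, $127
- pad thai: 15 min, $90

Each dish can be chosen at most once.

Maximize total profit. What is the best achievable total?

Greedy by ratio would take chicken katsu + grain bowl + bao buns + arepas + halloumi skewers: 75 min used, total 598.
Replace bao buns and halloumi skewers with loaded fries: the trade gains 7 net, giving 605 at 76 min.

605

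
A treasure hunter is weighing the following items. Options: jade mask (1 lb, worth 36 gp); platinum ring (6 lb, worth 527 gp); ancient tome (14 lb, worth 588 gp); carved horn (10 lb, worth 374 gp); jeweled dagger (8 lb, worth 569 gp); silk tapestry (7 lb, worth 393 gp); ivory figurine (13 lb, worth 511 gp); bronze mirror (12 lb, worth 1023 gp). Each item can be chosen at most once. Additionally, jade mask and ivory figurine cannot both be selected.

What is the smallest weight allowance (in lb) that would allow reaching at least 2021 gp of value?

Need the lightest bundle worth ≥ 2021.
platinum ring + jeweled dagger + bronze mirror: 2119 value at 26 lb.
Any bundle with less than 26 lb falls short of 2021.

26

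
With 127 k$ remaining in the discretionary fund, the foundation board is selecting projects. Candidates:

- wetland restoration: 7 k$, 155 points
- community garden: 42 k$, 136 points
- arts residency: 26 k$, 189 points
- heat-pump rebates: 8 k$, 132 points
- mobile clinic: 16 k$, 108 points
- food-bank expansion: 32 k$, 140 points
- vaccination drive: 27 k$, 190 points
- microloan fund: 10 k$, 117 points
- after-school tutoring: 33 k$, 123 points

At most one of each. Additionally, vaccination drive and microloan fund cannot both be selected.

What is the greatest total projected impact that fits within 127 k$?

914

Taking wetland restoration + arts residency + heat-pump rebates + mobile clinic + food-bank expansion + vaccination drive: 116 k$ used, 914 in projected impact.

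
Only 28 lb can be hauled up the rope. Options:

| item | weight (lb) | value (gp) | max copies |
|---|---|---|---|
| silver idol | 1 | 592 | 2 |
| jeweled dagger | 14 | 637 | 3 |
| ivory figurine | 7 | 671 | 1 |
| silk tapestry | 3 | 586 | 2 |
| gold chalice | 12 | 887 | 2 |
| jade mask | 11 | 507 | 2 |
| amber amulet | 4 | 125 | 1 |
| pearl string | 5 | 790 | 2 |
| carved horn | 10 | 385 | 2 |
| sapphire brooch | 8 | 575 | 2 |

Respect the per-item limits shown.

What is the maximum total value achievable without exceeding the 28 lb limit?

Taking 2×silver idol + ivory figurine + 2×silk tapestry + 2×pearl string: 25 lb used, 4607 in value.
Nothing else within 28 lb beats 4607.

4607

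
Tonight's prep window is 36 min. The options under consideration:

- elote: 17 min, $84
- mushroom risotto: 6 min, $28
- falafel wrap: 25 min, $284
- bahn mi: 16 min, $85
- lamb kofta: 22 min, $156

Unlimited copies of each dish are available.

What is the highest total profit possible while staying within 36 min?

Best packing: mushroom risotto + falafel wrap — 31 min, 312 total.
No other feasible combination exceeds 312.

312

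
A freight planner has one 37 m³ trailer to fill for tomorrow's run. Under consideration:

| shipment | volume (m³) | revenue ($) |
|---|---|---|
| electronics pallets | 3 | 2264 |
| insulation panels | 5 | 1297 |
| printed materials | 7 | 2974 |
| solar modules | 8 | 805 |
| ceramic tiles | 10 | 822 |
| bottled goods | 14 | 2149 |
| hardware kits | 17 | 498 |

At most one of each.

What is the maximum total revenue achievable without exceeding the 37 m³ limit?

Electronics pallets + insulation panels + printed materials + solar modules + bottled goods uses 37 of the 37 m³ and totals 9489.
The closest alternative, electronics pallets + insulation panels + printed materials + bottled goods, reaches only 8684.

9489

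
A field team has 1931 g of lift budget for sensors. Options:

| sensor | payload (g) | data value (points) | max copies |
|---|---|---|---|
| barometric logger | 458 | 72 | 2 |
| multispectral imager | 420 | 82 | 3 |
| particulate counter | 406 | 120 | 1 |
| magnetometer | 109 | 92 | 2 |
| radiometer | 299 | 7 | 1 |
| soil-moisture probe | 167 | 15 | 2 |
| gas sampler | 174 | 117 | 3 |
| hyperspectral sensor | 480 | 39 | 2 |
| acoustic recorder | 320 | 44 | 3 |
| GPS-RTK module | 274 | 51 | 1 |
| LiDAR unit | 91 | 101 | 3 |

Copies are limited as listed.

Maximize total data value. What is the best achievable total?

1040

Ranking by ratio (data value/g): LiDAR unit 1.11, magnetometer 0.84, gas sampler 0.67.
Multispectral imager + particulate counter + 2×magnetometer + 3×gas sampler + 3×LiDAR unit uses 1839 of the 1931 g and totals 1040.
No other feasible combination exceeds 1040.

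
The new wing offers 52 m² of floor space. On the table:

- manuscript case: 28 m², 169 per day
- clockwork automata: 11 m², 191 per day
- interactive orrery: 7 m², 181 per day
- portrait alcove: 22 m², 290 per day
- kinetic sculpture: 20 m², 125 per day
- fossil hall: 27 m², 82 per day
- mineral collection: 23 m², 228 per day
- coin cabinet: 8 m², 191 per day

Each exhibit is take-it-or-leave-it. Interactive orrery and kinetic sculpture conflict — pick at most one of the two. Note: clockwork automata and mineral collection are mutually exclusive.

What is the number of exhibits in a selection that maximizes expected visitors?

4

Best achievable expected visitors is 853.
clockwork automata + interactive orrery + portrait alcove + coin cabinet hits 853 at 48 m².
Any selection reaching 853 contains exactly 4 exhibits.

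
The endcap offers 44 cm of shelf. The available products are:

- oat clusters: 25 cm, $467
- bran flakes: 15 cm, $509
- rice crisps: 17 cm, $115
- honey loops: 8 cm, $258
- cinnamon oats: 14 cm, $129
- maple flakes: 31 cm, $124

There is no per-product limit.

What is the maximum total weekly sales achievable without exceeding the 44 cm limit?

Greedy by ratio would take 2×bran flakes + honey loops: 38 cm used, total 1276.
Dropping 2×bran flakes frees 30 cm; slotting in 4×honey loops (32 cm) lifts the total to 1290 at 40 cm.

1290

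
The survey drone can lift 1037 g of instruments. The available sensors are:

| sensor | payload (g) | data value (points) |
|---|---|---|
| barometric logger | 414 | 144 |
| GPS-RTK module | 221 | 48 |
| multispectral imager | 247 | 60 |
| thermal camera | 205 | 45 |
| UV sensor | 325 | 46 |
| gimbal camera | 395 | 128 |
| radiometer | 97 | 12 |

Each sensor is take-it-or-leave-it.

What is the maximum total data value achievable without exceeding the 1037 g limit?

320

Greedy by ratio would take barometric logger + thermal camera + gimbal camera: 1014 g used, total 317.
Replace thermal camera with GPS-RTK module: the trade gains 3 net, giving 320 at 1030 g.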